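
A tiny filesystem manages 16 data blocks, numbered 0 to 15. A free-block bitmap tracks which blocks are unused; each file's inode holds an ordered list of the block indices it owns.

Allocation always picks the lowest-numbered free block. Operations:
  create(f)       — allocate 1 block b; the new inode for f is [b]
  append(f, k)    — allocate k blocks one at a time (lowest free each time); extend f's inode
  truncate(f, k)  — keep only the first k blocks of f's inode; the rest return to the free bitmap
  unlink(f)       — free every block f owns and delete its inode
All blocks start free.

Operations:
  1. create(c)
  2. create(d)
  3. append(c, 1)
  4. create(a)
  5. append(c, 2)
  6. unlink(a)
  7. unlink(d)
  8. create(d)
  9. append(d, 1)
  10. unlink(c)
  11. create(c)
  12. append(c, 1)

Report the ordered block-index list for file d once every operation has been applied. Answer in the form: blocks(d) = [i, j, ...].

[1] create(c) — c=0 (map F...............)
[2] create(d) — c=0 d=1 (map FF..............)
[3] append(c, 1) — c=0,2 d=1 (map FFF.............)
[4] create(a) — a=3 c=0,2 d=1 (map FFFF............)
[5] append(c, 2) — a=3 c=0,2,4,5 d=1 (map FFFFFF..........)
[6] unlink(a) — c=0,2,4,5 d=1 (map FFF.FF..........)
[7] unlink(d) — c=0,2,4,5 (map F.F.FF..........)
[8] create(d) — c=0,2,4,5 d=1 (map FFF.FF..........)
[9] append(d, 1) — c=0,2,4,5 d=1,3 (map FFFFFF..........)
[10] unlink(c) — d=1,3 (map .F.F............)
[11] create(c) — c=0 d=1,3 (map FF.F............)
[12] append(c, 1) — c=0,2 d=1,3 (map FFFF............)

blocks(d) = [1, 3]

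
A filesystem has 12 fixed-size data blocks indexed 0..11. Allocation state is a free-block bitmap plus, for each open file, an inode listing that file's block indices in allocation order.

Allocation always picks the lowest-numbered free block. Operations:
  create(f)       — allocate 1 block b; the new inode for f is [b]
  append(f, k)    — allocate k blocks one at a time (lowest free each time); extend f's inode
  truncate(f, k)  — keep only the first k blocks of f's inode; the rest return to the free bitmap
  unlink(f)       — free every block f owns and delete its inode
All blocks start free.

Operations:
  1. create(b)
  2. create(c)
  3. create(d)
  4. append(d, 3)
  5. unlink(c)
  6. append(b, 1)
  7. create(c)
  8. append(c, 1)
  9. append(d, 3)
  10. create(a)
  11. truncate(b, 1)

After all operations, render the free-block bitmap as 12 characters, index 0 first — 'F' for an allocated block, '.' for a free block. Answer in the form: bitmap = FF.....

bitmap = F.FFFFFFFFFF

  1. create(b)  ⇒  F...........  {b→[0]}
  2. create(c)  ⇒  FF..........  {b→[0]; c→[1]}
  3. create(d)  ⇒  FFF.........  {b→[0]; c→[1]; d→[2]}
  4. append(d, 3)  ⇒  FFFFFF......  {b→[0]; c→[1]; d→[2, 3, 4, 5]}
  5. unlink(c)  ⇒  F.FFFF......  {b→[0]; d→[2, 3, 4, 5]}
  6. append(b, 1)  ⇒  FFFFFF......  {b→[0, 1]; d→[2, 3, 4, 5]}
  7. create(c)  ⇒  FFFFFFF.....  {b→[0, 1]; c→[6]; d→[2, 3, 4, 5]}
  8. append(c, 1)  ⇒  FFFFFFFF....  {b→[0, 1]; c→[6, 7]; d→[2, 3, 4, 5]}
  9. append(d, 3)  ⇒  FFFFFFFFFFF.  {b→[0, 1]; c→[6, 7]; d→[2, 3, 4, 5, 8, 9, 10]}
  10. create(a)  ⇒  FFFFFFFFFFFF  {a→[11]; b→[0, 1]; c→[6, 7]; d→[2, 3, 4, 5, 8, 9, 10]}
  11. truncate(b, 1)  ⇒  F.FFFFFFFFFF  {a→[11]; b→[0]; c→[6, 7]; d→[2, 3, 4, 5, 8, 9, 10]}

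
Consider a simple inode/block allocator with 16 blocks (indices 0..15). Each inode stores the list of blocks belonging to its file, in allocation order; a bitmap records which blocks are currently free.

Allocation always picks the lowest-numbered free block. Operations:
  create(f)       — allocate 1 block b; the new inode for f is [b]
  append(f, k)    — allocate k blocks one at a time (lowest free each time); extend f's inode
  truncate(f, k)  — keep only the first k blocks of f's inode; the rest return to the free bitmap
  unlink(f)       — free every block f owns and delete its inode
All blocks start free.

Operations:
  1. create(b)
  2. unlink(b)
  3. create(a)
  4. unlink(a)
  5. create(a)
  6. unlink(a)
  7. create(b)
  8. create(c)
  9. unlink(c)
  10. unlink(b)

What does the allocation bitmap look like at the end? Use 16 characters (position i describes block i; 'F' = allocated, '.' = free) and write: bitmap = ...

  1. create(b)  ⇒  F...............  {b→[0]}
  2. unlink(b)  ⇒  ................  {}
  3. create(a)  ⇒  F...............  {a→[0]}
  4. unlink(a)  ⇒  ................  {}
  5. create(a)  ⇒  F...............  {a→[0]}
  6. unlink(a)  ⇒  ................  {}
  7. create(b)  ⇒  F...............  {b→[0]}
  8. create(c)  ⇒  FF..............  {b→[0]; c→[1]}
  9. unlink(c)  ⇒  F...............  {b→[0]}
  10. unlink(b)  ⇒  ................  {}

bitmap = ................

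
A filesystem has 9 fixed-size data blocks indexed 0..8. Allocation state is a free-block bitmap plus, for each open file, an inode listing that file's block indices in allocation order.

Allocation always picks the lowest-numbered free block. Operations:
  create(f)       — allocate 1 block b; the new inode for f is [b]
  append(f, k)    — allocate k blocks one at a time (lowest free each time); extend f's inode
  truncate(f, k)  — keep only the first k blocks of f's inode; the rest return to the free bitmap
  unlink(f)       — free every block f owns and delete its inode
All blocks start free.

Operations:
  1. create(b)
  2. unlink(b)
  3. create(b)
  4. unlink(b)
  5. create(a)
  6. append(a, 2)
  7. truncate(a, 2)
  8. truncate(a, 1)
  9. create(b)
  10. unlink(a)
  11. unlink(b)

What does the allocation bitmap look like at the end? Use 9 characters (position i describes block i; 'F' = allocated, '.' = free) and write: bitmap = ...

after create(b) → b:[0]  free=[F........]
after unlink(b) →   free=[.........]
after create(b) → b:[0]  free=[F........]
after unlink(b) →   free=[.........]
after create(a) → a:[0]  free=[F........]
after append(a, 2) → a:[0, 1, 2]  free=[FFF......]
after truncate(a, 2) → a:[0, 1]  free=[FF.......]
after truncate(a, 1) → a:[0]  free=[F........]
after create(b) → a:[0], b:[1]  free=[FF.......]
after unlink(a) → b:[1]  free=[.F.......]
after unlink(b) →   free=[.........]

bitmap = .........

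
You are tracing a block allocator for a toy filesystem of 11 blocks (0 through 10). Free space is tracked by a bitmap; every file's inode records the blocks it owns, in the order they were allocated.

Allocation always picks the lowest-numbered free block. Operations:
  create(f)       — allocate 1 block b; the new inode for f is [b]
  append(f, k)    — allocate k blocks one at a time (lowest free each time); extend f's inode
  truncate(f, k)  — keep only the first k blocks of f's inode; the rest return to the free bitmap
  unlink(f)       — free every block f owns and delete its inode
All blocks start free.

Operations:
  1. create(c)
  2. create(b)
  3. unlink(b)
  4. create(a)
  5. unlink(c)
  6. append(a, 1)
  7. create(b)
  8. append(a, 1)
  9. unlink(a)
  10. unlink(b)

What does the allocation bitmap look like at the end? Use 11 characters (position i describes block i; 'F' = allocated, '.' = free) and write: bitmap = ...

bitmap = ...........

create(c): bitmap=F.......... | c=[0]
create(b): bitmap=FF......... | b=[1] c=[0]
unlink(b): bitmap=F.......... | c=[0]
create(a): bitmap=FF......... | a=[1] c=[0]
unlink(c): bitmap=.F......... | a=[1]
append(a, 1): bitmap=FF......... | a=[1, 0]
create(b): bitmap=FFF........ | a=[1, 0] b=[2]
append(a, 1): bitmap=FFFF....... | a=[1, 0, 3] b=[2]
unlink(a): bitmap=..F........ | b=[2]
unlink(b): bitmap=........... | 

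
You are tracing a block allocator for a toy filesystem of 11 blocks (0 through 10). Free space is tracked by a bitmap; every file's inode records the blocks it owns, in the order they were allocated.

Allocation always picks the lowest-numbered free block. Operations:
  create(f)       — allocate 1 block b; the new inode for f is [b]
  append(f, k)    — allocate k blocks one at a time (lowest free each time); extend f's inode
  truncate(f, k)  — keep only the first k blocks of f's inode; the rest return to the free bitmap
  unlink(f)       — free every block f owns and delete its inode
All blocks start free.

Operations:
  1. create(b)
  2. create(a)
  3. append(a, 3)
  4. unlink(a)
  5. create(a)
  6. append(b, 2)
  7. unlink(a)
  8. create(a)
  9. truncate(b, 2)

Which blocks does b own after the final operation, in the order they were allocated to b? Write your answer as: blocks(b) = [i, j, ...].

blocks(b) = [0, 2]

after create(b) → b:[0]  free=[F..........]
after create(a) → a:[1], b:[0]  free=[FF.........]
after append(a, 3) → a:[1, 2, 3, 4], b:[0]  free=[FFFFF......]
after unlink(a) → b:[0]  free=[F..........]
after create(a) → a:[1], b:[0]  free=[FF.........]
after append(b, 2) → a:[1], b:[0, 2, 3]  free=[FFFF.......]
after unlink(a) → b:[0, 2, 3]  free=[F.FF.......]
after create(a) → a:[1], b:[0, 2, 3]  free=[FFFF.......]
after truncate(b, 2) → a:[1], b:[0, 2]  free=[FFF........]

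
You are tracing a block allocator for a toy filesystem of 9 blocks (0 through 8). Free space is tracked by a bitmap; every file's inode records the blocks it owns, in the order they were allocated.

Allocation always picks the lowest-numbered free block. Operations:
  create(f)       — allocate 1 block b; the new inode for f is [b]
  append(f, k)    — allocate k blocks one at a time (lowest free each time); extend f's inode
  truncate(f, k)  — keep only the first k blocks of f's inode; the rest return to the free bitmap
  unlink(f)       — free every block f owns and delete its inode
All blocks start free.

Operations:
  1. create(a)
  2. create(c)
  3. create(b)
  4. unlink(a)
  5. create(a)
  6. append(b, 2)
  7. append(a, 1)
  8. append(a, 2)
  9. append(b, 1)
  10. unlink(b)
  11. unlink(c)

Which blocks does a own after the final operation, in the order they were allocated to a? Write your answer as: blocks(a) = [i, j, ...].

  1. create(a)  ⇒  F........  {a→[0]}
  2. create(c)  ⇒  FF.......  {a→[0]; c→[1]}
  3. create(b)  ⇒  FFF......  {a→[0]; b→[2]; c→[1]}
  4. unlink(a)  ⇒  .FF......  {b→[2]; c→[1]}
  5. create(a)  ⇒  FFF......  {a→[0]; b→[2]; c→[1]}
  6. append(b, 2)  ⇒  FFFFF....  {a→[0]; b→[2, 3, 4]; c→[1]}
  7. append(a, 1)  ⇒  FFFFFF...  {a→[0, 5]; b→[2, 3, 4]; c→[1]}
  8. append(a, 2)  ⇒  FFFFFFFF.  {a→[0, 5, 6, 7]; b→[2, 3, 4]; c→[1]}
  9. append(b, 1)  ⇒  FFFFFFFFF  {a→[0, 5, 6, 7]; b→[2, 3, 4, 8]; c→[1]}
  10. unlink(b)  ⇒  FF...FFF.  {a→[0, 5, 6, 7]; c→[1]}
  11. unlink(c)  ⇒  F....FFF.  {a→[0, 5, 6, 7]}

blocks(a) = [0, 5, 6, 7]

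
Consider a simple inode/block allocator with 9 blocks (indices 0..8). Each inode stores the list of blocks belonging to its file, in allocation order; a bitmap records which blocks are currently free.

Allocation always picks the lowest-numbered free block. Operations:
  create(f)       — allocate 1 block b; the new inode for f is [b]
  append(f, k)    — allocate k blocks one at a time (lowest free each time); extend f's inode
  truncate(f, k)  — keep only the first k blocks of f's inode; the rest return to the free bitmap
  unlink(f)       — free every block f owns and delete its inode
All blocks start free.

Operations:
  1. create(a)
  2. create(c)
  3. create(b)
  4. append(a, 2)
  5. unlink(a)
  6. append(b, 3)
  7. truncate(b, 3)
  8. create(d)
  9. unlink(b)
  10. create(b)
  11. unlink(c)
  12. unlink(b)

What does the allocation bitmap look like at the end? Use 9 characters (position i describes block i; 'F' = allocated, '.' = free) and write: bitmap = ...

  1. create(a)  ⇒  F........  {a→[0]}
  2. create(c)  ⇒  FF.......  {a→[0]; c→[1]}
  3. create(b)  ⇒  FFF......  {a→[0]; b→[2]; c→[1]}
  4. append(a, 2)  ⇒  FFFFF....  {a→[0, 3, 4]; b→[2]; c→[1]}
  5. unlink(a)  ⇒  .FF......  {b→[2]; c→[1]}
  6. append(b, 3)  ⇒  FFFFF....  {b→[2, 0, 3, 4]; c→[1]}
  7. truncate(b, 3)  ⇒  FFFF.....  {b→[2, 0, 3]; c→[1]}
  8. create(d)  ⇒  FFFFF....  {b→[2, 0, 3]; c→[1]; d→[4]}
  9. unlink(b)  ⇒  .F..F....  {c→[1]; d→[4]}
  10. create(b)  ⇒  FF..F....  {b→[0]; c→[1]; d→[4]}
  11. unlink(c)  ⇒  F...F....  {b→[0]; d→[4]}
  12. unlink(b)  ⇒  ....F....  {d→[4]}

bitmap = ....F....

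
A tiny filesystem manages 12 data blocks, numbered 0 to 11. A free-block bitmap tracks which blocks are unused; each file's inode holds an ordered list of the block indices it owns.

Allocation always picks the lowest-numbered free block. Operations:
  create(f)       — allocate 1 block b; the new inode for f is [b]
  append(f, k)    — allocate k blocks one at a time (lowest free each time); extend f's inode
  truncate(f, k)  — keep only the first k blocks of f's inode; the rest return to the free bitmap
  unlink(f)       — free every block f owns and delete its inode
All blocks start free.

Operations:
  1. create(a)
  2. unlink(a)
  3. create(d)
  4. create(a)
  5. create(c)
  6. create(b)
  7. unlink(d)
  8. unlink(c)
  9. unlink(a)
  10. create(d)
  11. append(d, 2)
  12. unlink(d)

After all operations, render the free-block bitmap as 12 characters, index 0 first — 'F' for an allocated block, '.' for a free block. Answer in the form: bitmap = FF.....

bitmap = ...F........

after create(a) → a:[0]  free=[F...........]
after unlink(a) →   free=[............]
after create(d) → d:[0]  free=[F...........]
after create(a) → a:[1], d:[0]  free=[FF..........]
after create(c) → a:[1], c:[2], d:[0]  free=[FFF.........]
after create(b) → a:[1], b:[3], c:[2], d:[0]  free=[FFFF........]
after unlink(d) → a:[1], b:[3], c:[2]  free=[.FFF........]
after unlink(c) → a:[1], b:[3]  free=[.F.F........]
after unlink(a) → b:[3]  free=[...F........]
after create(d) → b:[3], d:[0]  free=[F..F........]
after append(d, 2) → b:[3], d:[0, 1, 2]  free=[FFFF........]
after unlink(d) → b:[3]  free=[...F........]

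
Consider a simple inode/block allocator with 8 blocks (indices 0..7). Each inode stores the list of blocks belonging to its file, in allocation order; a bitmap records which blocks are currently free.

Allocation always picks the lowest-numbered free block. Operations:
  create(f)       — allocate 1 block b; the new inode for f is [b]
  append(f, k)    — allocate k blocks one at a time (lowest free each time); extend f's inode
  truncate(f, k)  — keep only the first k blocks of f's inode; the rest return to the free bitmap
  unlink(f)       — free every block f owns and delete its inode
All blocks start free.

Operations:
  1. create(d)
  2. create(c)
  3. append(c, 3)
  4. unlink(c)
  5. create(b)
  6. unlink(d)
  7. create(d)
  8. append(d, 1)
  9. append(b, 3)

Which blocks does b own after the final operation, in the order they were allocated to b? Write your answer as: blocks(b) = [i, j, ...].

  1. create(d)  ⇒  F.......  {d→[0]}
  2. create(c)  ⇒  FF......  {c→[1]; d→[0]}
  3. append(c, 3)  ⇒  FFFFF...  {c→[1, 2, 3, 4]; d→[0]}
  4. unlink(c)  ⇒  F.......  {d→[0]}
  5. create(b)  ⇒  FF......  {b→[1]; d→[0]}
  6. unlink(d)  ⇒  .F......  {b→[1]}
  7. create(d)  ⇒  FF......  {b→[1]; d→[0]}
  8. append(d, 1)  ⇒  FFF.....  {b→[1]; d→[0, 2]}
  9. append(b, 3)  ⇒  FFFFFF..  {b→[1, 3, 4, 5]; d→[0, 2]}

blocks(b) = [1, 3, 4, 5]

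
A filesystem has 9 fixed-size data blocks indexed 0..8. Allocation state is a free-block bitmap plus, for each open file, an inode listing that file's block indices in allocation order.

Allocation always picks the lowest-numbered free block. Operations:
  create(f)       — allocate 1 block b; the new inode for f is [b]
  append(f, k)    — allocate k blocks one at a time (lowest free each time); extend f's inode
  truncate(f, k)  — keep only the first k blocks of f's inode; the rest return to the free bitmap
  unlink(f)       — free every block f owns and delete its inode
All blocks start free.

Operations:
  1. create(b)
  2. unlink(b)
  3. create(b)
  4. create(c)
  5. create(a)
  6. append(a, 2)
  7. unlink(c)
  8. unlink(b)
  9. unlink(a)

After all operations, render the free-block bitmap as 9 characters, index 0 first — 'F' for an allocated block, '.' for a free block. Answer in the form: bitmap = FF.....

bitmap = .........

  1. create(b)  ⇒  F........  {b→[0]}
  2. unlink(b)  ⇒  .........  {}
  3. create(b)  ⇒  F........  {b→[0]}
  4. create(c)  ⇒  FF.......  {b→[0]; c→[1]}
  5. create(a)  ⇒  FFF......  {a→[2]; b→[0]; c→[1]}
  6. append(a, 2)  ⇒  FFFFF....  {a→[2, 3, 4]; b→[0]; c→[1]}
  7. unlink(c)  ⇒  F.FFF....  {a→[2, 3, 4]; b→[0]}
  8. unlink(b)  ⇒  ..FFF....  {a→[2, 3, 4]}
  9. unlink(a)  ⇒  .........  {}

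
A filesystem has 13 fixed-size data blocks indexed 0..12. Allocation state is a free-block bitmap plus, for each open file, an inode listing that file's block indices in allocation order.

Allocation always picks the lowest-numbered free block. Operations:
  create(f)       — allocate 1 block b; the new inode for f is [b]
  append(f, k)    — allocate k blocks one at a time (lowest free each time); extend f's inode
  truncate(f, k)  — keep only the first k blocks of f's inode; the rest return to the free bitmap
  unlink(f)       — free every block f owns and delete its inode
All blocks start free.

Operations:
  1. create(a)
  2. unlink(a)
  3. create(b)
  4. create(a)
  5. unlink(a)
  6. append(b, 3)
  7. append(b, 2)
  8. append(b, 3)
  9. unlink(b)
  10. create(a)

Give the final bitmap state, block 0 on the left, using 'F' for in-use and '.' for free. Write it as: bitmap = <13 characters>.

[1] create(a) — a=0 (map F............)
[2] unlink(a) —  (map .............)
[3] create(b) — b=0 (map F............)
[4] create(a) — a=1 b=0 (map FF...........)
[5] unlink(a) — b=0 (map F............)
[6] append(b, 3) — b=0,1,2,3 (map FFFF.........)
[7] append(b, 2) — b=0,1,2,3,4,5 (map FFFFFF.......)
[8] append(b, 3) — b=0,1,2,3,4,5,6,7,8 (map FFFFFFFFF....)
[9] unlink(b) —  (map .............)
[10] create(a) — a=0 (map F............)

bitmap = F............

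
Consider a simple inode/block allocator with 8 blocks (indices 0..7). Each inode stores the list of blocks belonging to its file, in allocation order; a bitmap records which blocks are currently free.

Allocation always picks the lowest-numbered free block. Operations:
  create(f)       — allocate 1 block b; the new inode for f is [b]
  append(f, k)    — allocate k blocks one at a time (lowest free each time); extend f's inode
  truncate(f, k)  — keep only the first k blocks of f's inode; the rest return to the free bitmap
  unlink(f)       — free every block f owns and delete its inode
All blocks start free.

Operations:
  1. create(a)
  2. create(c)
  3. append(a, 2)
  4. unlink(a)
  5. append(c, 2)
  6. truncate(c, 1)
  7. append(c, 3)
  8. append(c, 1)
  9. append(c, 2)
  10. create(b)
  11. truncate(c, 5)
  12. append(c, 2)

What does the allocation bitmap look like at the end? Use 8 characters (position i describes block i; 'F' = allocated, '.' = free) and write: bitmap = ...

after create(a) → a:[0]  free=[F.......]
after create(c) → a:[0], c:[1]  free=[FF......]
after append(a, 2) → a:[0, 2, 3], c:[1]  free=[FFFF....]
after unlink(a) → c:[1]  free=[.F......]
after append(c, 2) → c:[1, 0, 2]  free=[FFF.....]
after truncate(c, 1) → c:[1]  free=[.F......]
after append(c, 3) → c:[1, 0, 2, 3]  free=[FFFF....]
after append(c, 1) → c:[1, 0, 2, 3, 4]  free=[FFFFF...]
after append(c, 2) → c:[1, 0, 2, 3, 4, 5, 6]  free=[FFFFFFF.]
after create(b) → b:[7], c:[1, 0, 2, 3, 4, 5, 6]  free=[FFFFFFFF]
after truncate(c, 5) → b:[7], c:[1, 0, 2, 3, 4]  free=[FFFFF..F]
after append(c, 2) → b:[7], c:[1, 0, 2, 3, 4, 5, 6]  free=[FFFFFFFF]

bitmap = FFFFFFFF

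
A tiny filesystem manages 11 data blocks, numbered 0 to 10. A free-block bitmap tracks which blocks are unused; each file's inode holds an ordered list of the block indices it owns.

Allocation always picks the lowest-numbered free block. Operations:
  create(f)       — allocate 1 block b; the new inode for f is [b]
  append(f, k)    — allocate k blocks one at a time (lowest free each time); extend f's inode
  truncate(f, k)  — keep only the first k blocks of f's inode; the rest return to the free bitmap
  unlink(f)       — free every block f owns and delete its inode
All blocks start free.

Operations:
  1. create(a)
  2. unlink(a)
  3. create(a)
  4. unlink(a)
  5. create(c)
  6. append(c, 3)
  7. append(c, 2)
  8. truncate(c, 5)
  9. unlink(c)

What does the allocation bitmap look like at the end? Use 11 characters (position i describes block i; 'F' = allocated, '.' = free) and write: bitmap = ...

bitmap = ...........

  1. create(a)  ⇒  F..........  {a→[0]}
  2. unlink(a)  ⇒  ...........  {}
  3. create(a)  ⇒  F..........  {a→[0]}
  4. unlink(a)  ⇒  ...........  {}
  5. create(c)  ⇒  F..........  {c→[0]}
  6. append(c, 3)  ⇒  FFFF.......  {c→[0, 1, 2, 3]}
  7. append(c, 2)  ⇒  FFFFFF.....  {c→[0, 1, 2, 3, 4, 5]}
  8. truncate(c, 5)  ⇒  FFFFF......  {c→[0, 1, 2, 3, 4]}
  9. unlink(c)  ⇒  ...........  {}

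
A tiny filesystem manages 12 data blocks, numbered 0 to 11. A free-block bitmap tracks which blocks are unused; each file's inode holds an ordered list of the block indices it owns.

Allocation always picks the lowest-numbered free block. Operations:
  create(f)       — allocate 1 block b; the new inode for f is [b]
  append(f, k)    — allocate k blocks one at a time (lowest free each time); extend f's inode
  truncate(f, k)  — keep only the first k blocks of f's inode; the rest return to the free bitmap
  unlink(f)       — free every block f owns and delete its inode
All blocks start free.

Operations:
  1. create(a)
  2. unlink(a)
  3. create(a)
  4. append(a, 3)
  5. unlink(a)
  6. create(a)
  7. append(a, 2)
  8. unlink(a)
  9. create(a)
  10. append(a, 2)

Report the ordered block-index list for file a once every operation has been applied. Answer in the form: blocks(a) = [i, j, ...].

after create(a) → a:[0]  free=[F...........]
after unlink(a) →   free=[............]
after create(a) → a:[0]  free=[F...........]
after append(a, 3) → a:[0, 1, 2, 3]  free=[FFFF........]
after unlink(a) →   free=[............]
after create(a) → a:[0]  free=[F...........]
after append(a, 2) → a:[0, 1, 2]  free=[FFF.........]
after unlink(a) →   free=[............]
after create(a) → a:[0]  free=[F...........]
after append(a, 2) → a:[0, 1, 2]  free=[FFF.........]

blocks(a) = [0, 1, 2]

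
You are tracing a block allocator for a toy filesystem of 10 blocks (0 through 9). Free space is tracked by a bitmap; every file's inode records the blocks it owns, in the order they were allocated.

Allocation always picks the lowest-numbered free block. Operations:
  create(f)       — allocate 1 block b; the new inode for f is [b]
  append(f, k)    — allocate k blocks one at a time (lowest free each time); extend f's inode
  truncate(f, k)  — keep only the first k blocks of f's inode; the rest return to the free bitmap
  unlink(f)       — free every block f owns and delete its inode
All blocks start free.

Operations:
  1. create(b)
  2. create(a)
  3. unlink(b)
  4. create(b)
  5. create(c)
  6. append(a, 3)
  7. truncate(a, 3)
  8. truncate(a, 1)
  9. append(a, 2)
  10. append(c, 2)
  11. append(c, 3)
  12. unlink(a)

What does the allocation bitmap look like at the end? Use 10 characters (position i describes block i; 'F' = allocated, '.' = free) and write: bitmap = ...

bitmap = F.F..FFFFF

after create(b) → b:[0]  free=[F.........]
after create(a) → a:[1], b:[0]  free=[FF........]
after unlink(b) → a:[1]  free=[.F........]
after create(b) → a:[1], b:[0]  free=[FF........]
after create(c) → a:[1], b:[0], c:[2]  free=[FFF.......]
after append(a, 3) → a:[1, 3, 4, 5], b:[0], c:[2]  free=[FFFFFF....]
after truncate(a, 3) → a:[1, 3, 4], b:[0], c:[2]  free=[FFFFF.....]
after truncate(a, 1) → a:[1], b:[0], c:[2]  free=[FFF.......]
after append(a, 2) → a:[1, 3, 4], b:[0], c:[2]  free=[FFFFF.....]
after append(c, 2) → a:[1, 3, 4], b:[0], c:[2, 5, 6]  free=[FFFFFFF...]
after append(c, 3) → a:[1, 3, 4], b:[0], c:[2, 5, 6, 7, 8, 9]  free=[FFFFFFFFFF]
after unlink(a) → b:[0], c:[2, 5, 6, 7, 8, 9]  free=[F.F..FFFFF]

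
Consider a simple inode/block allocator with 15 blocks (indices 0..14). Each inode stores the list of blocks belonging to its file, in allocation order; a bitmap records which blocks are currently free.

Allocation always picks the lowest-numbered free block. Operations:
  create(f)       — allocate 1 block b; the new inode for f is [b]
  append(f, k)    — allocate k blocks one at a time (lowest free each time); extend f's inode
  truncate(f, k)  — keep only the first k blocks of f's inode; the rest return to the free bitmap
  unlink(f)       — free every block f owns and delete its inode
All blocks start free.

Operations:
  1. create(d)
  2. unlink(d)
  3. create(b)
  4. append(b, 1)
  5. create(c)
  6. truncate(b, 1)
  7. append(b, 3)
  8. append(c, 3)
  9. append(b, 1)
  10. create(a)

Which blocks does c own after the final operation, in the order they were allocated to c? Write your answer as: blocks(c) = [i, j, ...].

blocks(c) = [2, 5, 6, 7]

create(d): bitmap=F.............. | d=[0]
unlink(d): bitmap=............... | 
create(b): bitmap=F.............. | b=[0]
append(b, 1): bitmap=FF............. | b=[0, 1]
create(c): bitmap=FFF............ | b=[0, 1] c=[2]
truncate(b, 1): bitmap=F.F............ | b=[0] c=[2]
append(b, 3): bitmap=FFFFF.......... | b=[0, 1, 3, 4] c=[2]
append(c, 3): bitmap=FFFFFFFF....... | b=[0, 1, 3, 4] c=[2, 5, 6, 7]
append(b, 1): bitmap=FFFFFFFFF...... | b=[0, 1, 3, 4, 8] c=[2, 5, 6, 7]
create(a): bitmap=FFFFFFFFFF..... | a=[9] b=[0, 1, 3, 4, 8] c=[2, 5, 6, 7]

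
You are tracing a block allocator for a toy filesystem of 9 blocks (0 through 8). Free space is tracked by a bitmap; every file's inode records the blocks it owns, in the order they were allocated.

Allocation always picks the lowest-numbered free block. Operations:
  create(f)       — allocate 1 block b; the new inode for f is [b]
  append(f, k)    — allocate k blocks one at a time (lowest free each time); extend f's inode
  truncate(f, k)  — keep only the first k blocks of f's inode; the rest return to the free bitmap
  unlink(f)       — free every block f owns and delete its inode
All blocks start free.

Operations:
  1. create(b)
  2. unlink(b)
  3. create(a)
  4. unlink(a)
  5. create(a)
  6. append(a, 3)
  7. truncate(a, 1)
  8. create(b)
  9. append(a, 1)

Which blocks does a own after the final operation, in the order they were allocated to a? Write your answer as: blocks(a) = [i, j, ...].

after create(b) → b:[0]  free=[F........]
after unlink(b) →   free=[.........]
after create(a) → a:[0]  free=[F........]
after unlink(a) →   free=[.........]
after create(a) → a:[0]  free=[F........]
after append(a, 3) → a:[0, 1, 2, 3]  free=[FFFF.....]
after truncate(a, 1) → a:[0]  free=[F........]
after create(b) → a:[0], b:[1]  free=[FF.......]
after append(a, 1) → a:[0, 2], b:[1]  free=[FFF......]

blocks(a) = [0, 2]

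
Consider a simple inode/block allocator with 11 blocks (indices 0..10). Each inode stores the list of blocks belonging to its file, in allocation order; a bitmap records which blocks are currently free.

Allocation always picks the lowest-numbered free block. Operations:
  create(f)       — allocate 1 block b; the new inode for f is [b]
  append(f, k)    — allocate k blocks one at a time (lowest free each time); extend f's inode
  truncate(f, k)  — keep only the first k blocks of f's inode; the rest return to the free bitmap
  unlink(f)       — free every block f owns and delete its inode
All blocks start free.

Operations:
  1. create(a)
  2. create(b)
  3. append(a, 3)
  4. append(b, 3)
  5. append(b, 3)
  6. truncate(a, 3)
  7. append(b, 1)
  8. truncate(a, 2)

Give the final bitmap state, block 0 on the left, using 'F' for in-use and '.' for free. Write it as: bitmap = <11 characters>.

bitmap = FFF.FFFFFFF

  1. create(a)  ⇒  F..........  {a→[0]}
  2. create(b)  ⇒  FF.........  {a→[0]; b→[1]}
  3. append(a, 3)  ⇒  FFFFF......  {a→[0, 2, 3, 4]; b→[1]}
  4. append(b, 3)  ⇒  FFFFFFFF...  {a→[0, 2, 3, 4]; b→[1, 5, 6, 7]}
  5. append(b, 3)  ⇒  FFFFFFFFFFF  {a→[0, 2, 3, 4]; b→[1, 5, 6, 7, 8, 9, 10]}
  6. truncate(a, 3)  ⇒  FFFF.FFFFFF  {a→[0, 2, 3]; b→[1, 5, 6, 7, 8, 9, 10]}
  7. append(b, 1)  ⇒  FFFFFFFFFFF  {a→[0, 2, 3]; b→[1, 5, 6, 7, 8, 9, 10, 4]}
  8. truncate(a, 2)  ⇒  FFF.FFFFFFF  {a→[0, 2]; b→[1, 5, 6, 7, 8, 9, 10, 4]}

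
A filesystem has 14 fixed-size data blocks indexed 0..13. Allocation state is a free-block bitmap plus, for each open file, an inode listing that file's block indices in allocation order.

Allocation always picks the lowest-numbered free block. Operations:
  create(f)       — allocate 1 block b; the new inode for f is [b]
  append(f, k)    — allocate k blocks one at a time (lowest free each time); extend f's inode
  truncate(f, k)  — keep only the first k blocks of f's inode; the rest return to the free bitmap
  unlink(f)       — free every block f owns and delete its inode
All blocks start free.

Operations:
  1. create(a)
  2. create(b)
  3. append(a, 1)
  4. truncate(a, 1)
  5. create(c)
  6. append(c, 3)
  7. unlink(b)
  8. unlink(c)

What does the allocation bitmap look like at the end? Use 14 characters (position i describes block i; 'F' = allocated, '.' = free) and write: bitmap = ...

bitmap = F.............

create(a): bitmap=F............. | a=[0]
create(b): bitmap=FF............ | a=[0] b=[1]
append(a, 1): bitmap=FFF........... | a=[0, 2] b=[1]
truncate(a, 1): bitmap=FF............ | a=[0] b=[1]
create(c): bitmap=FFF........... | a=[0] b=[1] c=[2]
append(c, 3): bitmap=FFFFFF........ | a=[0] b=[1] c=[2, 3, 4, 5]
unlink(b): bitmap=F.FFFF........ | a=[0] c=[2, 3, 4, 5]
unlink(c): bitmap=F............. | a=[0]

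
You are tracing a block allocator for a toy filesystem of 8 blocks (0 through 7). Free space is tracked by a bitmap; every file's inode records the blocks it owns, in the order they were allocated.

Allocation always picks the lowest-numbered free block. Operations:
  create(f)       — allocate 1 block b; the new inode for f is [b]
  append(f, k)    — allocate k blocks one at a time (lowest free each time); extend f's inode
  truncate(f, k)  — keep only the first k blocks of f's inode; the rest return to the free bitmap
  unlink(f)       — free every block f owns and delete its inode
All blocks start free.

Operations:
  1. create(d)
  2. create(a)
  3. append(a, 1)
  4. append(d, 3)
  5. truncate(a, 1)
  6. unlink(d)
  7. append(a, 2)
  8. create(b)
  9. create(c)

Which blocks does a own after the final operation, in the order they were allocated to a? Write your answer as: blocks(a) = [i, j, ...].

blocks(a) = [1, 0, 2]

after create(d) → d:[0]  free=[F.......]
after create(a) → a:[1], d:[0]  free=[FF......]
after append(a, 1) → a:[1, 2], d:[0]  free=[FFF.....]
after append(d, 3) → a:[1, 2], d:[0, 3, 4, 5]  free=[FFFFFF..]
after truncate(a, 1) → a:[1], d:[0, 3, 4, 5]  free=[FF.FFF..]
after unlink(d) → a:[1]  free=[.F......]
after append(a, 2) → a:[1, 0, 2]  free=[FFF.....]
after create(b) → a:[1, 0, 2], b:[3]  free=[FFFF....]
after create(c) → a:[1, 0, 2], b:[3], c:[4]  free=[FFFFF...]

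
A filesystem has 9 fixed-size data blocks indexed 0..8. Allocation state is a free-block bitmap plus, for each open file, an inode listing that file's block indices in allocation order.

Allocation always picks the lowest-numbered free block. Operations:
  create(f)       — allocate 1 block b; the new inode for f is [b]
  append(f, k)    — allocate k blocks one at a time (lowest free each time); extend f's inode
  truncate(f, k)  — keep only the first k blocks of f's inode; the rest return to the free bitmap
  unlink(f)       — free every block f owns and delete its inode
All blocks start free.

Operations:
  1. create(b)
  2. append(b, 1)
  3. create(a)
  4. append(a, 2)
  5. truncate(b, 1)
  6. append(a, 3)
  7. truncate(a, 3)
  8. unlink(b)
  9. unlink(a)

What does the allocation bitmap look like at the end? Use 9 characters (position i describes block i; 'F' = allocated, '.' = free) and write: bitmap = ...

create(b): bitmap=F........ | b=[0]
append(b, 1): bitmap=FF....... | b=[0, 1]
create(a): bitmap=FFF...... | a=[2] b=[0, 1]
append(a, 2): bitmap=FFFFF.... | a=[2, 3, 4] b=[0, 1]
truncate(b, 1): bitmap=F.FFF.... | a=[2, 3, 4] b=[0]
append(a, 3): bitmap=FFFFFFF.. | a=[2, 3, 4, 1, 5, 6] b=[0]
truncate(a, 3): bitmap=F.FFF.... | a=[2, 3, 4] b=[0]
unlink(b): bitmap=..FFF.... | a=[2, 3, 4]
unlink(a): bitmap=......... | 

bitmap = .........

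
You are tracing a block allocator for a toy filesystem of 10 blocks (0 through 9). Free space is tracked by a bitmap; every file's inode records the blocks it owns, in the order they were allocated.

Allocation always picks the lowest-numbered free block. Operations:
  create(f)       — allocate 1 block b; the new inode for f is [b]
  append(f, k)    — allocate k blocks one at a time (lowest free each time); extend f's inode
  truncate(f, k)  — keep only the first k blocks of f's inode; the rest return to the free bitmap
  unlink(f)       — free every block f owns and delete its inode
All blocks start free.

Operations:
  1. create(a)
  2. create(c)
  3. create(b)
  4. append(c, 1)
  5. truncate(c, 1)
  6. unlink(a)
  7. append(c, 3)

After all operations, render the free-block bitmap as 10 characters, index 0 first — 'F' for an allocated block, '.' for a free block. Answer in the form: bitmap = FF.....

after create(a) → a:[0]  free=[F.........]
after create(c) → a:[0], c:[1]  free=[FF........]
after create(b) → a:[0], b:[2], c:[1]  free=[FFF.......]
after append(c, 1) → a:[0], b:[2], c:[1, 3]  free=[FFFF......]
after truncate(c, 1) → a:[0], b:[2], c:[1]  free=[FFF.......]
after unlink(a) → b:[2], c:[1]  free=[.FF.......]
after append(c, 3) → b:[2], c:[1, 0, 3, 4]  free=[FFFFF.....]

bitmap = FFFFF.....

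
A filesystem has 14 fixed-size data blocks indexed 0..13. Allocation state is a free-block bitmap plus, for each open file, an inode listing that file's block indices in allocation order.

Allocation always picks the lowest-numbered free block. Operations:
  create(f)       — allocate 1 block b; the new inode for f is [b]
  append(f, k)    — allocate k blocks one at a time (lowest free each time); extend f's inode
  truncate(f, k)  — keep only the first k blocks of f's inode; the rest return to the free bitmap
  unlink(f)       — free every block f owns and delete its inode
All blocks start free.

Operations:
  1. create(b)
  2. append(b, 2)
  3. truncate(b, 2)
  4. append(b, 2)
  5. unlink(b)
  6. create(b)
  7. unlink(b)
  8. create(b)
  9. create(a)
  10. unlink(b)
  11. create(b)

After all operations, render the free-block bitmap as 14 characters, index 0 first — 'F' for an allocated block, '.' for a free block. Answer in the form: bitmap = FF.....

bitmap = FF............

create(b): bitmap=F............. | b=[0]
append(b, 2): bitmap=FFF........... | b=[0, 1, 2]
truncate(b, 2): bitmap=FF............ | b=[0, 1]
append(b, 2): bitmap=FFFF.......... | b=[0, 1, 2, 3]
unlink(b): bitmap=.............. | 
create(b): bitmap=F............. | b=[0]
unlink(b): bitmap=.............. | 
create(b): bitmap=F............. | b=[0]
create(a): bitmap=FF............ | a=[1] b=[0]
unlink(b): bitmap=.F............ | a=[1]
create(b): bitmap=FF............ | a=[1] b=[0]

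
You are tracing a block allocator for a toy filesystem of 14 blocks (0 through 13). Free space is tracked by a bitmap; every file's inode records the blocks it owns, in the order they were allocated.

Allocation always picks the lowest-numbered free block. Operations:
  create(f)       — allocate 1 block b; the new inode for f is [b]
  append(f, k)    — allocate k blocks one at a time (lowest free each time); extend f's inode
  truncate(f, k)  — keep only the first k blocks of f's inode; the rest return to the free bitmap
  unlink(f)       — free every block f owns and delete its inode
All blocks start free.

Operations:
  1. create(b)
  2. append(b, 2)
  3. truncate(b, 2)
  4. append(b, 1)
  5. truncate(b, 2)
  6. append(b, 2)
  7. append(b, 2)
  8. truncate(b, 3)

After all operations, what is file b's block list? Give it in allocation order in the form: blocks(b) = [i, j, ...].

create(b): bitmap=F............. | b=[0]
append(b, 2): bitmap=FFF........... | b=[0, 1, 2]
truncate(b, 2): bitmap=FF............ | b=[0, 1]
append(b, 1): bitmap=FFF........... | b=[0, 1, 2]
truncate(b, 2): bitmap=FF............ | b=[0, 1]
append(b, 2): bitmap=FFFF.......... | b=[0, 1, 2, 3]
append(b, 2): bitmap=FFFFFF........ | b=[0, 1, 2, 3, 4, 5]
truncate(b, 3): bitmap=FFF........... | b=[0, 1, 2]

blocks(b) = [0, 1, 2]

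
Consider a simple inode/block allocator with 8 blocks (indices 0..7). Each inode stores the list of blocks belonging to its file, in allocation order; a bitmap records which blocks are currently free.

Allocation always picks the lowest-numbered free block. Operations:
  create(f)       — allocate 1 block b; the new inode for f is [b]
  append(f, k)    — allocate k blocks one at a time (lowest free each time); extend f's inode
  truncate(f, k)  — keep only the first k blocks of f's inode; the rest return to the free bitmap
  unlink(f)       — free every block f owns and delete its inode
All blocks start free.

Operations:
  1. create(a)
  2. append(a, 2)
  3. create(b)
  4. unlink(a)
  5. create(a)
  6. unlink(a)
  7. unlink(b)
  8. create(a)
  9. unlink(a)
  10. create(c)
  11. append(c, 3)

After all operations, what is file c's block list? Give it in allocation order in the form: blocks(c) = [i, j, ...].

blocks(c) = [0, 1, 2, 3]

  1. create(a)  ⇒  F.......  {a→[0]}
  2. append(a, 2)  ⇒  FFF.....  {a→[0, 1, 2]}
  3. create(b)  ⇒  FFFF....  {a→[0, 1, 2]; b→[3]}
  4. unlink(a)  ⇒  ...F....  {b→[3]}
  5. create(a)  ⇒  F..F....  {a→[0]; b→[3]}
  6. unlink(a)  ⇒  ...F....  {b→[3]}
  7. unlink(b)  ⇒  ........  {}
  8. create(a)  ⇒  F.......  {a→[0]}
  9. unlink(a)  ⇒  ........  {}
  10. create(c)  ⇒  F.......  {c→[0]}
  11. append(c, 3)  ⇒  FFFF....  {c→[0, 1, 2, 3]}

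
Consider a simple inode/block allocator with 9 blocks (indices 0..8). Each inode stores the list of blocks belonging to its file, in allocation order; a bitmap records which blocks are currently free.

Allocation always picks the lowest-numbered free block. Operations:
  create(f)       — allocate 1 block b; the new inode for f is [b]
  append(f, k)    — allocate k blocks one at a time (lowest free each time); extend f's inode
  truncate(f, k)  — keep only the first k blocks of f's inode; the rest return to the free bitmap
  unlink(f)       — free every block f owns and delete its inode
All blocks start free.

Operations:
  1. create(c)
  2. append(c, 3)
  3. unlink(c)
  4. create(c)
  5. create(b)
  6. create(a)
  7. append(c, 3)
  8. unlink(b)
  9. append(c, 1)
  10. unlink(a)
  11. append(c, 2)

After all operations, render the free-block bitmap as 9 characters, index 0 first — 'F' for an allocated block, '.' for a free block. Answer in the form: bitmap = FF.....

bitmap = FFFFFFF..

[1] create(c) — c=0 (map F........)
[2] append(c, 3) — c=0,1,2,3 (map FFFF.....)
[3] unlink(c) —  (map .........)
[4] create(c) — c=0 (map F........)
[5] create(b) — b=1 c=0 (map FF.......)
[6] create(a) — a=2 b=1 c=0 (map FFF......)
[7] append(c, 3) — a=2 b=1 c=0,3,4,5 (map FFFFFF...)
[8] unlink(b) — a=2 c=0,3,4,5 (map F.FFFF...)
[9] append(c, 1) — a=2 c=0,3,4,5,1 (map FFFFFF...)
[10] unlink(a) — c=0,3,4,5,1 (map FF.FFF...)
[11] append(c, 2) — c=0,3,4,5,1,2,6 (map FFFFFFF..)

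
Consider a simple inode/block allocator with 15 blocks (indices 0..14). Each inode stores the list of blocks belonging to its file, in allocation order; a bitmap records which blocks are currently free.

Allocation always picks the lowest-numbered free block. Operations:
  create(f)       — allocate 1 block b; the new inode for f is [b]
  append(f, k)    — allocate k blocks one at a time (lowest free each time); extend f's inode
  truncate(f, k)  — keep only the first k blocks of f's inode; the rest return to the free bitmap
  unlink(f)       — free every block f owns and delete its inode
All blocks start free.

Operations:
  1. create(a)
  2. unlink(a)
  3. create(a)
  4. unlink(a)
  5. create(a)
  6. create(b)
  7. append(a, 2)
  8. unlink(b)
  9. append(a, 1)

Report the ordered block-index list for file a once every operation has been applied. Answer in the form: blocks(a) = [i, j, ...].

create(a): bitmap=F.............. | a=[0]
unlink(a): bitmap=............... | 
create(a): bitmap=F.............. | a=[0]
unlink(a): bitmap=............... | 
create(a): bitmap=F.............. | a=[0]
create(b): bitmap=FF............. | a=[0] b=[1]
append(a, 2): bitmap=FFFF........... | a=[0, 2, 3] b=[1]
unlink(b): bitmap=F.FF........... | a=[0, 2, 3]
append(a, 1): bitmap=FFFF........... | a=[0, 2, 3, 1]

blocks(a) = [0, 2, 3, 1]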